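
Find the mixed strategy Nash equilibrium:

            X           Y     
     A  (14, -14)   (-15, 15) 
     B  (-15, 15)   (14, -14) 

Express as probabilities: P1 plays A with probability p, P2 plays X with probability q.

p = 0.5, q = 0.5

Work:
Find probabilities that make opponent indifferent:
P2 chooses q to make P1 indifferent between A and B
P1 chooses p to make P2 indifferent between X and Y
Mixed NE: P1 plays (A: 0.5, B: 0.5), P2 plays (X: 0.5, Y: 0.5)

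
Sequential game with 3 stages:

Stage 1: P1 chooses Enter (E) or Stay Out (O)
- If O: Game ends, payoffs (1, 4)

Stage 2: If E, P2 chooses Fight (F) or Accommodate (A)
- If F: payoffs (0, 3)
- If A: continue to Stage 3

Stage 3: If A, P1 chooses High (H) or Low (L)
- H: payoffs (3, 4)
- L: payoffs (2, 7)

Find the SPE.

SPE: (E, A, H); Outcome (3, 4)

Work:
Stage 3: P1 chooses H (3 vs 2)
Stage 2: P2: F->3, A->4 (anticipating H). Choose A
Stage 1: P1: O->1, E->3 (anticipating A, H). Choose E
SPE path: E -> A -> H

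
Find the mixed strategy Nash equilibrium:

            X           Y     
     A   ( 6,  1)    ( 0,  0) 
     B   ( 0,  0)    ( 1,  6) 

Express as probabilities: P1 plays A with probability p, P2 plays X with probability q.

p = 0.8571, q = 0.1429

Work:
Find probabilities that make opponent indifferent:
P2 chooses q to make P1 indifferent between A and B
P1 chooses p to make P2 indifferent between X and Y
Mixed NE: P1 plays (A: 0.8571, B: 0.1429), P2 plays (X: 0.1429, Y: 0.8571)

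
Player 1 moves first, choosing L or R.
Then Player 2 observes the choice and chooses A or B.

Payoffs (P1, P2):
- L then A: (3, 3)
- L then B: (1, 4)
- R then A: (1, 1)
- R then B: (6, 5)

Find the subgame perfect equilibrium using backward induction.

P1 plays R, P2 plays B after L and B after R; Payoff (6, 5)

Work:
Backward induction:
After L: P2 chooses B → P1 gets 1
After R: P2 chooses B → P1 gets 6
P1 chooses R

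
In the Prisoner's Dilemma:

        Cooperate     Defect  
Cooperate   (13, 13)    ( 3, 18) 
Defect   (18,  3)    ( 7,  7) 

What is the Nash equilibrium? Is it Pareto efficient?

(Defect, Defect) is NE; not Pareto efficient

Work:
Defect dominates Cooperate for both players:
If P2 cooperates: Defect (18) > Cooperate (13)
If P2 defects: Defect (7) > Cooperate (3)
NE: (Defect, Defect) with payoff (7, 7)
But (Cooperate, Cooperate) = (13, 13) Pareto dominates (7, 7)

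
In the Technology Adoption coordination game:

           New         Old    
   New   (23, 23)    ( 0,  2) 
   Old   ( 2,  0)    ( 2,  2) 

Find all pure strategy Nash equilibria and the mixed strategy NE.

Pure NE: (New, New) and (Old, Old); Mixed NE: p = 0.087, q = 0.087

Work:
Check pure NE:
(New, New): (23, 23) - no unilateral deviation beneficial
(Old, Old): (2, 2) - no unilateral deviation beneficial
Mixed NE: P1 plays New with p = 0.087, P2 plays New with q = 0.087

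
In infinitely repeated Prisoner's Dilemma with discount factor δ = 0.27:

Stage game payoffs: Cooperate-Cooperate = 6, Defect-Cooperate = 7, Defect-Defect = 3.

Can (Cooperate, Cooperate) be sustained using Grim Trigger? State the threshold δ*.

δ* = 0.25; since δ = 0.27 ≥ 0.25, cooperation can be sustained

Work:
For Grim Trigger:
Cooperate forever: 6/(1-δ)
Defect then punished: 7 + 3·δ/(1-δ)
Need: 6/(1-δ) ≥ 7 + 3·δ/(1-δ)
Solving: δ ≥ (T-R)/(T-P) = (7-6)/(7-3) = 0.25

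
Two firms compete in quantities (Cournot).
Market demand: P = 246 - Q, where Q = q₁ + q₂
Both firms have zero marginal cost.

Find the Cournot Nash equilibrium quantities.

q₁* = q₂* = 82.0; P* = 82.0

Work:
Profit: π_i = P·q_i = (a - q_i - q_j)·q_i
FOC: ∂π_i/∂q_i = a - 2q_i - q_j = 0
Reaction function: q_i = (246 - q_j)/2
Symmetry: q* = 246/3 = 82.0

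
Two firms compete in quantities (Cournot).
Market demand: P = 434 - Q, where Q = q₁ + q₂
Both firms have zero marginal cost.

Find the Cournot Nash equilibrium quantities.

q₁* = q₂* = 144.67; P* = 144.67

Work:
Profit: π_i = P·q_i = (a - q_i - q_j)·q_i
FOC: ∂π_i/∂q_i = a - 2q_i - q_j = 0
Reaction function: q_i = (434 - q_j)/2
Symmetry: q* = 434/3 = 144.67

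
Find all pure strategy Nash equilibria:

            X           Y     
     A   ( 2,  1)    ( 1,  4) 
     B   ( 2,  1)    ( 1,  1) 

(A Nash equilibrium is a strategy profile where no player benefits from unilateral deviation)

Nash equilibrium: (A, Y), (B, X), (B, Y)

Work:
Best responses:
  P1 vs X: payoffs [2, 2] → best response A/B (payoff 2)
  P1 vs Y: payoffs [1, 1] → best response A/B (payoff 1)
  P2 vs A: payoffs [1, 4] → best response Y (payoff 4)
  P2 vs B: payoffs [1, 1] → best response X/Y (payoff 1)
Mutual best responses: (A,Y), (B,X), (B,Y) → Nash equilibria.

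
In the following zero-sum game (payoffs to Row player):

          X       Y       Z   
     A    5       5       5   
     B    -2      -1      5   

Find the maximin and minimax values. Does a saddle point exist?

Maximin = 5, Minimax = 5, Saddle: True

Work:
Row minimums: [5, -2] → maximin = 5
Column maximums: [5, 5, 5] → minimax = 5
Saddle point exists! Game value = 5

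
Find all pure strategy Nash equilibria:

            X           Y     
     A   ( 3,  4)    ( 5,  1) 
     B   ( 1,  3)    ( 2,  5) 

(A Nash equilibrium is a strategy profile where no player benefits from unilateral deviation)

Nash equilibrium: (A, X)

Work:
Best responses:
  P1 vs X: payoffs [3, 1] → best response A (payoff 3)
  P1 vs Y: payoffs [5, 2] → best response A (payoff 5)
  P2 vs A: payoffs [4, 1] → best response X (payoff 4)
  P2 vs B: payoffs [3, 5] → best response Y (payoff 5)
Mutual best responses: (A,X) → Nash equilibria.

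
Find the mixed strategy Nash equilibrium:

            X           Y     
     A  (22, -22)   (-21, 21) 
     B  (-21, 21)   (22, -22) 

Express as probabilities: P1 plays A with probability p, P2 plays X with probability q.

p = 0.5, q = 0.5

Work:
Find probabilities that make opponent indifferent:
P2 chooses q to make P1 indifferent between A and B
P1 chooses p to make P2 indifferent between X and Y
Mixed NE: P1 plays (A: 0.5, B: 0.5), P2 plays (X: 0.5, Y: 0.5)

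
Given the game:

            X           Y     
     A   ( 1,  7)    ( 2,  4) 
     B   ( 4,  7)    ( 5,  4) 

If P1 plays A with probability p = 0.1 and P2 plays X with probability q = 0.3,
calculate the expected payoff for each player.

E[P1] = 4.4, E[P2] = 4.9

Work:
E[P1] = p·q·π₁(A,X) + p·(1-q)·π₁(A,Y) + (1-p)·q·π₁(B,X) + (1-p)·(1-q)·π₁(B,Y)
= 0.1·0.3·1 + 0.1·0.7·2 + 0.9·0.3·4 + 0.9·0.7·5
= 4.4

E[P2] = 4.9 (similar calculation)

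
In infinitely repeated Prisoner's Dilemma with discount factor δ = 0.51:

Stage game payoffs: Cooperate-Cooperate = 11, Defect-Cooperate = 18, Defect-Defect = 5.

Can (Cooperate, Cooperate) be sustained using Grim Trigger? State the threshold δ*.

δ* = 0.5385; since δ = 0.51 < 0.5385, cooperation cannot be sustained

Work:
For Grim Trigger:
Cooperate forever: 11/(1-δ)
Defect then punished: 18 + 5·δ/(1-δ)
Need: 11/(1-δ) ≥ 18 + 5·δ/(1-δ)
Solving: δ ≥ (T-R)/(T-P) = (18-11)/(18-5) = 0.5385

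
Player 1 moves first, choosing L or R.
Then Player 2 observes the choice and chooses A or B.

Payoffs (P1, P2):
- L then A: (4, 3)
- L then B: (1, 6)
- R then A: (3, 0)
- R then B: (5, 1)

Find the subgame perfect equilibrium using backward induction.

P1 plays R, P2 plays B after L and B after R; Payoff (5, 1)

Work:
Backward induction:
After L: P2 chooses B → P1 gets 1
After R: P2 chooses B → P1 gets 5
P1 chooses R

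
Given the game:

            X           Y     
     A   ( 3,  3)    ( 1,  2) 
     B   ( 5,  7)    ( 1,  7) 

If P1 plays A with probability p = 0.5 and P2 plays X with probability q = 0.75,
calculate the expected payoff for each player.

E[P1] = 3.25, E[P2] = 4.875

Work:
E[P1] = p·q·π₁(A,X) + p·(1-q)·π₁(A,Y) + (1-p)·q·π₁(B,X) + (1-p)·(1-q)·π₁(B,Y)
= 0.5·0.75·3 + 0.5·0.25·1 + 0.5·0.75·5 + 0.5·0.25·1
= 3.25

E[P2] = 4.875 (similar calculation)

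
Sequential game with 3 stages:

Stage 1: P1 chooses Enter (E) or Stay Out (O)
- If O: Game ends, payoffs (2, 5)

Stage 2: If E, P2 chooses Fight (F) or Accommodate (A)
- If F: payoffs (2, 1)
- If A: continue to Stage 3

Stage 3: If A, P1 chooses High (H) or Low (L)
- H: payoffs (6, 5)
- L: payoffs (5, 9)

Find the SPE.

SPE: (E, A, H); Outcome (6, 5)

Work:
Stage 3: P1 chooses H (6 vs 5)
Stage 2: P2: F->1, A->5 (anticipating H). Choose A
Stage 1: P1: O->2, E->6 (anticipating A, H). Choose E
SPE path: E -> A -> H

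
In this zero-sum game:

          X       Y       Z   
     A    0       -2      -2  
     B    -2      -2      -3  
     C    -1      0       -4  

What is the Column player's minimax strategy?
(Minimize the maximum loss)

Column should play Z, value = -2

Work:
Column player minimizes Row's maximum payoff:
Column X: max payoff to Row = 0
Column Y: max payoff to Row = 0
Column Z: max payoff to Row = -2
Minimum is -2, achieved by column Z.
Minimax strategy: Z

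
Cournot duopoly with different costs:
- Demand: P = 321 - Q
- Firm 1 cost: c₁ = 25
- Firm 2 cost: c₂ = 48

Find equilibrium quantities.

q₁* = 106.33, q₂* = 83.33

Work:
Reaction: q₁ = (321 - 25 - q₂)/2
Reaction: q₂ = (321 - 48 - q₁)/2
Solve simultaneously:
q₁* = (321 - 2×25 + 48)/3 = 106.33
q₂* = (321 - 2×48 + 25)/3 = 83.33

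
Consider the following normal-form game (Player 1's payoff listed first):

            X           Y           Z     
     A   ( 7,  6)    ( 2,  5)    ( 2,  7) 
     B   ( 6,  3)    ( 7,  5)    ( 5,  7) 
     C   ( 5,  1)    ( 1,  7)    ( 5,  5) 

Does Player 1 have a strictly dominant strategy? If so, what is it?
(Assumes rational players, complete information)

No strictly dominant strategy exists for Player 1

Work:
A strategy strictly dominates another if it gives a strictly higher payoff against every opponent action. Compare each pair of P1's strategies column-by-column:
  A vs B: [7 vs 6, 2 vs 7, 2 vs 5] → A does not strictly dominate B (column Y: 2 ≤ 7)
  A vs C: [7 vs 5, 2 vs 1, 2 vs 5] → A does not strictly dominate C (column Z: 2 ≤ 5)
  B vs A: [6 vs 7, 7 vs 2, 5 vs 2] → B does not strictly dominate A (column X: 6 ≤ 7)
  B vs C: [6 vs 5, 7 vs 1, 5 vs 5] → B does not strictly dominate C (column Z: 5 ≤ 5)
  C vs A: [5 vs 7, 1 vs 2, 5 vs 2] → C does not strictly dominate A (column X: 5 ≤ 7)
  C vs B: [5 vs 6, 1 vs 7, 5 vs 5] → C does not strictly dominate B (column X: 5 ≤ 6)
No single strategy strictly dominates all others → no strictly dominant strategy.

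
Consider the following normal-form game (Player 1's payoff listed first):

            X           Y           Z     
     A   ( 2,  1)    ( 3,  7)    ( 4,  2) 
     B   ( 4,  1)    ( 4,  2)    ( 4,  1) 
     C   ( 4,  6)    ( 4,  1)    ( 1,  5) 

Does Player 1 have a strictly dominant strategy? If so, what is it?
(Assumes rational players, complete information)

No strictly dominant strategy exists for Player 1

Work:
A strategy strictly dominates another if it gives a strictly higher payoff against every opponent action. Compare each pair of P1's strategies column-by-column:
  A vs B: [2 vs 4, 3 vs 4, 4 vs 4] → A does not strictly dominate B (column X: 2 ≤ 4)
  A vs C: [2 vs 4, 3 vs 4, 4 vs 1] → A does not strictly dominate C (column X: 2 ≤ 4)
  B vs A: [4 vs 2, 4 vs 3, 4 vs 4] → B does not strictly dominate A (column Z: 4 ≤ 4)
  B vs C: [4 vs 4, 4 vs 4, 4 vs 1] → B does not strictly dominate C (column X: 4 ≤ 4)
  C vs A: [4 vs 2, 4 vs 3, 1 vs 4] → C does not strictly dominate A (column Z: 1 ≤ 4)
  C vs B: [4 vs 4, 4 vs 4, 1 vs 4] → C does not strictly dominate B (column X: 4 ≤ 4)
No single strategy strictly dominates all others → no strictly dominant strategy.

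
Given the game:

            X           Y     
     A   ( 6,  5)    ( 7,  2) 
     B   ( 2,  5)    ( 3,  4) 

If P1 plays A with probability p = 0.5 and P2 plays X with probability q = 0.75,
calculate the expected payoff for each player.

E[P1] = 4.25, E[P2] = 4.5

Work:
E[P1] = p·q·π₁(A,X) + p·(1-q)·π₁(A,Y) + (1-p)·q·π₁(B,X) + (1-p)·(1-q)·π₁(B,Y)
= 0.5·0.75·6 + 0.5·0.25·7 + 0.5·0.75·2 + 0.5·0.25·3
= 4.25

E[P2] = 4.5 (similar calculation)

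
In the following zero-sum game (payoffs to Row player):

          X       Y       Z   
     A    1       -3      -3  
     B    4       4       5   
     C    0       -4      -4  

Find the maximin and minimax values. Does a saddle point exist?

Maximin = 4, Minimax = 4, Saddle: True

Work:
Row minimums: [-3, 4, -4] → maximin = 4
Column maximums: [4, 4, 5] → minimax = 4
Saddle point exists! Game value = 4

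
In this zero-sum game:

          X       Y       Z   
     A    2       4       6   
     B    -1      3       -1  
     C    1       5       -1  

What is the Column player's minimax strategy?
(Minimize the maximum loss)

Column should play X, value = 2

Work:
Column player minimizes Row's maximum payoff:
Column X: max payoff to Row = 2
Column Y: max payoff to Row = 5
Column Z: max payoff to Row = 6
Minimum is 2, achieved by column X.
Minimax strategy: X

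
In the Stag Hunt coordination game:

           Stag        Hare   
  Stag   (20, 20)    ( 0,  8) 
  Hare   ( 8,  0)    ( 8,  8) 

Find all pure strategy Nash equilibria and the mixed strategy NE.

Pure NE: (Stag, Stag) and (Hare, Hare); Mixed NE: p = 0.4, q = 0.4

Work:
Check pure NE:
(Stag, Stag): (20, 20) - no unilateral deviation beneficial
(Hare, Hare): (8, 8) - no unilateral deviation beneficial
Mixed NE: P1 plays Stag with p = 0.4, P2 plays Stag with q = 0.4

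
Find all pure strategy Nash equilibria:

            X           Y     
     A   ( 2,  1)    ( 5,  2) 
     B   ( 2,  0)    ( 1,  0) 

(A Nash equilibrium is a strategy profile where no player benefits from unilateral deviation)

Nash equilibrium: (A, Y), (B, X)

Work:
Best responses:
  P1 vs X: payoffs [2, 2] → best response A/B (payoff 2)
  P1 vs Y: payoffs [5, 1] → best response A (payoff 5)
  P2 vs A: payoffs [1, 2] → best response Y (payoff 2)
  P2 vs B: payoffs [0, 0] → best response X/Y (payoff 0)
Mutual best responses: (A,Y), (B,X) → Nash equilibria.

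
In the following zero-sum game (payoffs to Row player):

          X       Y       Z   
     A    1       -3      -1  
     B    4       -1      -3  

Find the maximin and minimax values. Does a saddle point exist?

Maximin = -3, Minimax = -1, Saddle: False

Work:
Row minimums: [-3, -3] → maximin = -3
Column maximums: [4, -1, -1] → minimax = -1
No saddle point (maximin ≠ minimax). Mixed strategy needed.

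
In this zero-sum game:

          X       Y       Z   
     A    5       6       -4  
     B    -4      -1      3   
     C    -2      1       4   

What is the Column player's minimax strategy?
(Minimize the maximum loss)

Column should play Z, value = 4

Work:
Column player minimizes Row's maximum payoff:
Column X: max payoff to Row = 5
Column Y: max payoff to Row = 6
Column Z: max payoff to Row = 4
Minimum is 4, achieved by column Z.
Minimax strategy: Z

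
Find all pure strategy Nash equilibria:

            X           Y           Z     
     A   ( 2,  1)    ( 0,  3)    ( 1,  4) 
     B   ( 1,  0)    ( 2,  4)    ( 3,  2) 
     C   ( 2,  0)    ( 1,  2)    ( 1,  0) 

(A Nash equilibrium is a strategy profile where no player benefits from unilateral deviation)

Nash equilibrium: (B, Y)

Work:
Best responses:
  P1 vs X: payoffs [2, 1, 2] → best response A/C (payoff 2)
  P1 vs Y: payoffs [0, 2, 1] → best response B (payoff 2)
  P1 vs Z: payoffs [1, 3, 1] → best response B (payoff 3)
  P2 vs A: payoffs [1, 3, 4] → best response Z (payoff 4)
  P2 vs B: payoffs [0, 4, 2] → best response Y (payoff 4)
  P2 vs C: payoffs [0, 2, 0] → best response Y (payoff 2)
Mutual best responses: (B,Y) → Nash equilibria.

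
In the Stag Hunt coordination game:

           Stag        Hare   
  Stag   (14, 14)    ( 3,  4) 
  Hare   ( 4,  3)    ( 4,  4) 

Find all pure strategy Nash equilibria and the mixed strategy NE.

Pure NE: (Stag, Stag) and (Hare, Hare); Mixed NE: p = 0.0909, q = 0.0909

Work:
Check pure NE:
(Stag, Stag): (14, 14) - no unilateral deviation beneficial
(Hare, Hare): (4, 4) - no unilateral deviation beneficial
Mixed NE: P1 plays Stag with p = 0.0909, P2 plays Stag with q = 0.0909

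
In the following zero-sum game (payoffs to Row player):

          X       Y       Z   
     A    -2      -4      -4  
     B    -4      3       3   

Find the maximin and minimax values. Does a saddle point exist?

Maximin = -4, Minimax = -2, Saddle: False

Work:
Row minimums: [-4, -4] → maximin = -4
Column maximums: [-2, 3, 3] → minimax = -2
No saddle point (maximin ≠ minimax). Mixed strategy needed.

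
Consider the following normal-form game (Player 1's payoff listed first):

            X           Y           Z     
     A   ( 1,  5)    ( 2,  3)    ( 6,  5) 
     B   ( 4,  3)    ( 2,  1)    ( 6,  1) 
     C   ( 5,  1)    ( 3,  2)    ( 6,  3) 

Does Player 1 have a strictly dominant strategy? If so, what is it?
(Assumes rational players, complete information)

No strictly dominant strategy exists for Player 1

Work:
A strategy strictly dominates another if it gives a strictly higher payoff against every opponent action. Compare each pair of P1's strategies column-by-column:
  A vs B: [1 vs 4, 2 vs 2, 6 vs 6] → A does not strictly dominate B (column X: 1 ≤ 4)
  A vs C: [1 vs 5, 2 vs 3, 6 vs 6] → A does not strictly dominate C (column X: 1 ≤ 5)
  B vs A: [4 vs 1, 2 vs 2, 6 vs 6] → B does not strictly dominate A (column Y: 2 ≤ 2)
  B vs C: [4 vs 5, 2 vs 3, 6 vs 6] → B does not strictly dominate C (column X: 4 ≤ 5)
  C vs A: [5 vs 1, 3 vs 2, 6 vs 6] → C does not strictly dominate A (column Z: 6 ≤ 6)
  C vs B: [5 vs 4, 3 vs 2, 6 vs 6] → C does not strictly dominate B (column Z: 6 ≤ 6)
No single strategy strictly dominates all others → no strictly dominant strategy.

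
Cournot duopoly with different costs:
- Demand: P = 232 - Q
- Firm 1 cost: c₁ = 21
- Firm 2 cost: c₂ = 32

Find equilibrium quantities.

q₁* = 74.0, q₂* = 63.0

Work:
Reaction: q₁ = (232 - 21 - q₂)/2
Reaction: q₂ = (232 - 32 - q₁)/2
Solve simultaneously:
q₁* = (232 - 2×21 + 32)/3 = 74.0
q₂* = (232 - 2×32 + 21)/3 = 63.0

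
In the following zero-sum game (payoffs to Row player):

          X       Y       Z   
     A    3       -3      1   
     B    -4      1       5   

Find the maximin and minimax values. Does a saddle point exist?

Maximin = -3, Minimax = 1, Saddle: False

Work:
Row minimums: [-3, -4] → maximin = -3
Column maximums: [3, 1, 5] → minimax = 1
No saddle point (maximin ≠ minimax). Mixed strategy needed.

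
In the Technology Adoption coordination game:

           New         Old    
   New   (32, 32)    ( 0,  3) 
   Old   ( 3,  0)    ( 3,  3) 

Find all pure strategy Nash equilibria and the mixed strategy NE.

Pure NE: (New, New) and (Old, Old); Mixed NE: p = 0.0938, q = 0.0938

Work:
Check pure NE:
(New, New): (32, 32) - no unilateral deviation beneficial
(Old, Old): (3, 3) - no unilateral deviation beneficial
Mixed NE: P1 plays New with p = 0.0938, P2 plays New with q = 0.0938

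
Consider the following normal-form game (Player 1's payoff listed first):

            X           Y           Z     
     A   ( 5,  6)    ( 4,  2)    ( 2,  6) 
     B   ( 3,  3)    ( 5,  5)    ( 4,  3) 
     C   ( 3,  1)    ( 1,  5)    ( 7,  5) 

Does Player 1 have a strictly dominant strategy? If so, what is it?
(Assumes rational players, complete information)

No strictly dominant strategy exists for Player 1

Work:
A strategy strictly dominates another if it gives a strictly higher payoff against every opponent action. Compare each pair of P1's strategies column-by-column:
  A vs B: [5 vs 3, 4 vs 5, 2 vs 4] → A does not strictly dominate B (column Y: 4 ≤ 5)
  A vs C: [5 vs 3, 4 vs 1, 2 vs 7] → A does not strictly dominate C (column Z: 2 ≤ 7)
  B vs A: [3 vs 5, 5 vs 4, 4 vs 2] → B does not strictly dominate A (column X: 3 ≤ 5)
  B vs C: [3 vs 3, 5 vs 1, 4 vs 7] → B does not strictly dominate C (column X: 3 ≤ 3)
  C vs A: [3 vs 5, 1 vs 4, 7 vs 2] → C does not strictly dominate A (column X: 3 ≤ 5)
  C vs B: [3 vs 3, 1 vs 5, 7 vs 4] → C does not strictly dominate B (column X: 3 ≤ 3)
No single strategy strictly dominates all others → no strictly dominant strategy.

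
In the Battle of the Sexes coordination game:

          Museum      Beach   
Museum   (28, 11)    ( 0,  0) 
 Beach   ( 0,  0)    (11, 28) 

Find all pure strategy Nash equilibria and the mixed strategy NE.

Pure NE: (Museum, Museum) and (Beach, Beach); Mixed NE: p = 0.7179, q = 0.2821

Work:
Check pure NE:
(Museum, Museum): (28, 11) - no unilateral deviation beneficial
(Beach, Beach): (11, 28) - no unilateral deviation beneficial
Mixed NE: P1 plays Museum with p = 0.7179, P2 plays Museum with q = 0.2821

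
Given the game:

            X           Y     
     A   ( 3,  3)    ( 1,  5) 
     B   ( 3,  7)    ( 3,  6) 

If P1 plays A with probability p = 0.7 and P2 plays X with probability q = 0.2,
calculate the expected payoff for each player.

E[P1] = 1.88, E[P2] = 5.08

Work:
E[P1] = p·q·π₁(A,X) + p·(1-q)·π₁(A,Y) + (1-p)·q·π₁(B,X) + (1-p)·(1-q)·π₁(B,Y)
= 0.7·0.2·3 + 0.7·0.8·1 + 0.3·0.2·3 + 0.3·0.8·3
= 1.88

E[P2] = 5.08 (similar calculation)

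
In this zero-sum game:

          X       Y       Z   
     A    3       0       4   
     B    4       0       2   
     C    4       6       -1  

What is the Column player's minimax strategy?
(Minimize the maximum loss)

Column should play X or Z (all achieve the minimum), value = 4

Work:
Column player minimizes Row's maximum payoff:
Column X: max payoff to Row = 4
Column Y: max payoff to Row = 6
Column Z: max payoff to Row = 4
Minimum is 4, achieved by columns X, Z (tied).
Each of X or Z is a minimax strategy.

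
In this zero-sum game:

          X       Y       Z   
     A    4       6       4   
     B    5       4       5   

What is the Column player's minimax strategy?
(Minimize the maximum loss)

Column should play X or Z (all achieve the minimum), value = 5

Work:
Column player minimizes Row's maximum payoff:
Column X: max payoff to Row = 5
Column Y: max payoff to Row = 6
Column Z: max payoff to Row = 5
Minimum is 5, achieved by columns X, Z (tied).
Each of X or Z is a minimax strategy.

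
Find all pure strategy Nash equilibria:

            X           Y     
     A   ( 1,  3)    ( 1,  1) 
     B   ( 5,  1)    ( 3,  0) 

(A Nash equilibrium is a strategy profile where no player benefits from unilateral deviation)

Nash equilibrium: (B, X)

Work:
Best responses:
  P1 vs X: payoffs [1, 5] → best response B (payoff 5)
  P1 vs Y: payoffs [1, 3] → best response B (payoff 3)
  P2 vs A: payoffs [3, 1] → best response X (payoff 3)
  P2 vs B: payoffs [1, 0] → best response X (payoff 1)
Mutual best responses: (B,X) → Nash equilibria.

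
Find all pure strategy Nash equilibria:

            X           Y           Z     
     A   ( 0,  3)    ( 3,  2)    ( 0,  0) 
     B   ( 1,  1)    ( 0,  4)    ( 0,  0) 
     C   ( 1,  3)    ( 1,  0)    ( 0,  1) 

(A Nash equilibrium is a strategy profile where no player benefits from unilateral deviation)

Nash equilibrium: (C, X)

Work:
Best responses:
  P1 vs X: payoffs [0, 1, 1] → best response B/C (payoff 1)
  P1 vs Y: payoffs [3, 0, 1] → best response A (payoff 3)
  P1 vs Z: payoffs [0, 0, 0] → best response A/B/C (payoff 0)
  P2 vs A: payoffs [3, 2, 0] → best response X (payoff 3)
  P2 vs B: payoffs [1, 4, 0] → best response Y (payoff 4)
  P2 vs C: payoffs [3, 0, 1] → best response X (payoff 3)
Mutual best responses: (C,X) → Nash equilibria.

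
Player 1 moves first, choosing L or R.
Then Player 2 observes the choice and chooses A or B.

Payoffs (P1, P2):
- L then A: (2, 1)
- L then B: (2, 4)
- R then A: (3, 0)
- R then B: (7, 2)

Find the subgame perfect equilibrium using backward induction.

P1 plays R, P2 plays B after L and B after R; Payoff (7, 2)

Work:
Backward induction:
After L: P2 chooses B → P1 gets 2
After R: P2 chooses B → P1 gets 7
P1 chooses R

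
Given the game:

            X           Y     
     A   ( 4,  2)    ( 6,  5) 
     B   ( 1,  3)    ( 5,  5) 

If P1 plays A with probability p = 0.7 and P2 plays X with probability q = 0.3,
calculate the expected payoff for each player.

E[P1] = 4.92, E[P2] = 4.19

Work:
E[P1] = p·q·π₁(A,X) + p·(1-q)·π₁(A,Y) + (1-p)·q·π₁(B,X) + (1-p)·(1-q)·π₁(B,Y)
= 0.7·0.3·4 + 0.7·0.7·6 + 0.3·0.3·1 + 0.3·0.7·5
= 4.92

E[P2] = 4.19 (similar calculation)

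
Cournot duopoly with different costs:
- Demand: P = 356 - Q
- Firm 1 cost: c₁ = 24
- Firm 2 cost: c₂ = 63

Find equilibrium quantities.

q₁* = 123.67, q₂* = 84.67

Work:
Reaction: q₁ = (356 - 24 - q₂)/2
Reaction: q₂ = (356 - 63 - q₁)/2
Solve simultaneously:
q₁* = (356 - 2×24 + 63)/3 = 123.67
q₂* = (356 - 2×63 + 24)/3 = 84.67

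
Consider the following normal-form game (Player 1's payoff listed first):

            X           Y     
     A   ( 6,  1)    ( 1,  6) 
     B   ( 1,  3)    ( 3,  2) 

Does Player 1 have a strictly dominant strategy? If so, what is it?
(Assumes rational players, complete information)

No strictly dominant strategy exists for Player 1

Work:
A strategy strictly dominates another if it gives a strictly higher payoff against every opponent action. Compare each pair of P1's strategies column-by-column:
  A vs B: [6 vs 1, 1 vs 3] → A does not strictly dominate B (column Y: 1 ≤ 3)
  B vs A: [1 vs 6, 3 vs 1] → B does not strictly dominate A (column X: 1 ≤ 6)
No single strategy strictly dominates all others → no strictly dominant strategy.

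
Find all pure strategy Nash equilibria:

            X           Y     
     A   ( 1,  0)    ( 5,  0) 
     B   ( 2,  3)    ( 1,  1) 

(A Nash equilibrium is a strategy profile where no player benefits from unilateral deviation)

Nash equilibrium: (A, Y), (B, X)

Work:
Best responses:
  P1 vs X: payoffs [1, 2] → best response B (payoff 2)
  P1 vs Y: payoffs [5, 1] → best response A (payoff 5)
  P2 vs A: payoffs [0, 0] → best response X/Y (payoff 0)
  P2 vs B: payoffs [3, 1] → best response X (payoff 3)
Mutual best responses: (A,Y), (B,X) → Nash equilibria.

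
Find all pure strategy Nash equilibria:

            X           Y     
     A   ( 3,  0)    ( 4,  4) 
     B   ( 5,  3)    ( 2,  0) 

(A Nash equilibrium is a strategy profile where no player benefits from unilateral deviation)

Nash equilibrium: (A, Y), (B, X)

Work:
Best responses:
  P1 vs X: payoffs [3, 5] → best response B (payoff 5)
  P1 vs Y: payoffs [4, 2] → best response A (payoff 4)
  P2 vs A: payoffs [0, 4] → best response Y (payoff 4)
  P2 vs B: payoffs [3, 0] → best response X (payoff 3)
Mutual best responses: (A,Y), (B,X) → Nash equilibria.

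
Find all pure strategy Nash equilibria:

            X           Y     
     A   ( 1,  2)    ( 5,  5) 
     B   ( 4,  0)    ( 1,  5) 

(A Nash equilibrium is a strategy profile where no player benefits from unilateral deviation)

Nash equilibrium: (A, Y)

Work:
Best responses:
  P1 vs X: payoffs [1, 4] → best response B (payoff 4)
  P1 vs Y: payoffs [5, 1] → best response A (payoff 5)
  P2 vs A: payoffs [2, 5] → best response Y (payoff 5)
  P2 vs B: payoffs [0, 5] → best response Y (payoff 5)
Mutual best responses: (A,Y) → Nash equilibria.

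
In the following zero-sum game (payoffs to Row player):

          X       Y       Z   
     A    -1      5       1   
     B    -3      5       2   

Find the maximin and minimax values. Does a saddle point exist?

Maximin = -1, Minimax = -1, Saddle: True

Work:
Row minimums: [-1, -3] → maximin = -1
Column maximums: [-1, 5, 2] → minimax = -1
Saddle point exists! Game value = -1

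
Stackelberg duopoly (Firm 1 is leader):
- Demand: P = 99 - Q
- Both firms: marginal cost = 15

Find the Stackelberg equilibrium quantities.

q₁* (leader) = 42.0, q₂* (follower) = 21.0

Work:
Follower's reaction: q₂ = (a - c - q₁)/2
Leader substitutes: π₁ = q₁·(a - q₁ - (a-c-q₁)/2 - c)
FOC: q₁* = (99 - 15)/2 = 42.00
Then: q₂* = (99 - 15 - 42.0)/2 = 21.00
Leader has first-mover advantage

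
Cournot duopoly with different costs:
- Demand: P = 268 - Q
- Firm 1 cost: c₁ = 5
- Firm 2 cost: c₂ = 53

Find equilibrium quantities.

q₁* = 103.67, q₂* = 55.67

Work:
Reaction: q₁ = (268 - 5 - q₂)/2
Reaction: q₂ = (268 - 53 - q₁)/2
Solve simultaneously:
q₁* = (268 - 2×5 + 53)/3 = 103.67
q₂* = (268 - 2×53 + 5)/3 = 55.67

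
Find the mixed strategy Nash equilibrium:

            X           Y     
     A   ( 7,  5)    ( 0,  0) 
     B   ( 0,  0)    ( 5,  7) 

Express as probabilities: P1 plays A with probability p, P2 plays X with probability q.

p = 0.5833, q = 0.4167

Work:
Find probabilities that make opponent indifferent:
P2 chooses q to make P1 indifferent between A and B
P1 chooses p to make P2 indifferent between X and Y
Mixed NE: P1 plays (A: 0.5833, B: 0.4167), P2 plays (X: 0.4167, Y: 0.5833)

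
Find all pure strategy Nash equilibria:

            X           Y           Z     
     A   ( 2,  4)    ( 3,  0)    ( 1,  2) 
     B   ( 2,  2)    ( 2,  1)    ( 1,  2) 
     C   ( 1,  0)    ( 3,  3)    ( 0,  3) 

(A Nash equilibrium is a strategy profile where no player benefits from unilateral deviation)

Nash equilibrium: (A, X), (B, X), (B, Z), (C, Y)

Work:
Best responses:
  P1 vs X: payoffs [2, 2, 1] → best response A/B (payoff 2)
  P1 vs Y: payoffs [3, 2, 3] → best response A/C (payoff 3)
  P1 vs Z: payoffs [1, 1, 0] → best response A/B (payoff 1)
  P2 vs A: payoffs [4, 0, 2] → best response X (payoff 4)
  P2 vs B: payoffs [2, 1, 2] → best response X/Z (payoff 2)
  P2 vs C: payoffs [0, 3, 3] → best response Y/Z (payoff 3)
Mutual best responses: (A,X), (B,X), (B,Z), (C,Y) → Nash equilibria.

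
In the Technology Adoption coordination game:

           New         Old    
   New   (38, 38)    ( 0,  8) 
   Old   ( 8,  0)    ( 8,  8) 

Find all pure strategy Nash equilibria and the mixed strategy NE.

Pure NE: (New, New) and (Old, Old); Mixed NE: p = 0.2105, q = 0.2105

Work:
Check pure NE:
(New, New): (38, 38) - no unilateral deviation beneficial
(Old, Old): (8, 8) - no unilateral deviation beneficial
Mixed NE: P1 plays New with p = 0.2105, P2 plays New with q = 0.2105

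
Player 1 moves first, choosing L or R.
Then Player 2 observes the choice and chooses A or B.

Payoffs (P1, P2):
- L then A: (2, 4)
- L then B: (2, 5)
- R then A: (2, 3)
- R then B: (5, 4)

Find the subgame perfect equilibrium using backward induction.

P1 plays R, P2 plays B after L and B after R; Payoff (5, 4)

Work:
Backward induction:
After L: P2 chooses B → P1 gets 2
After R: P2 chooses B → P1 gets 5
P1 chooses R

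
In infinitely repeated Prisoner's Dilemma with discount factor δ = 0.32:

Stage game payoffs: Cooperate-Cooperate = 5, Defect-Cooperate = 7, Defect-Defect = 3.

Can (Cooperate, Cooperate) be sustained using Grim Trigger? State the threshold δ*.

δ* = 0.5; since δ = 0.32 < 0.5, cooperation cannot be sustained

Work:
For Grim Trigger:
Cooperate forever: 5/(1-δ)
Defect then punished: 7 + 3·δ/(1-δ)
Need: 5/(1-δ) ≥ 7 + 3·δ/(1-δ)
Solving: δ ≥ (T-R)/(T-P) = (7-5)/(7-3) = 0.5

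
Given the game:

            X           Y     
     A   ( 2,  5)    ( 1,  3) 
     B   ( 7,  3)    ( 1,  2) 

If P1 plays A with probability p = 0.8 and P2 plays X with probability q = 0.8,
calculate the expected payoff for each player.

E[P1] = 2.6, E[P2] = 4.24

Work:
E[P1] = p·q·π₁(A,X) + p·(1-q)·π₁(A,Y) + (1-p)·q·π₁(B,X) + (1-p)·(1-q)·π₁(B,Y)
= 0.8·0.8·2 + 0.8·0.2·1 + 0.2·0.8·7 + 0.2·0.2·1
= 2.6

E[P2] = 4.24 (similar calculation)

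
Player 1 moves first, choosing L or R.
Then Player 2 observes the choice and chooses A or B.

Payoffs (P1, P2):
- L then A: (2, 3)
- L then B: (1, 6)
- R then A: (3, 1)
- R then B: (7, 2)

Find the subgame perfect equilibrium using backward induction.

P1 plays R, P2 plays B after L and B after R; Payoff (7, 2)

Work:
Backward induction:
After L: P2 chooses B → P1 gets 1
After R: P2 chooses B → P1 gets 7
P1 chooses R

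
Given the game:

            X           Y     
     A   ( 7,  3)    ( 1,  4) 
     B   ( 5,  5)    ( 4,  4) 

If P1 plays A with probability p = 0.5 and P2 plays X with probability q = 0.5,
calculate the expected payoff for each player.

E[P1] = 4.25, E[P2] = 4.0

Work:
E[P1] = p·q·π₁(A,X) + p·(1-q)·π₁(A,Y) + (1-p)·q·π₁(B,X) + (1-p)·(1-q)·π₁(B,Y)
= 0.5·0.5·7 + 0.5·0.5·1 + 0.5·0.5·5 + 0.5·0.5·4
= 4.25

E[P2] = 4.0 (similar calculation)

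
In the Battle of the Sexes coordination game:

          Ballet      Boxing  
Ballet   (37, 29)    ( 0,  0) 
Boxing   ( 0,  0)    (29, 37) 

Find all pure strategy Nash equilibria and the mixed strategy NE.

Pure NE: (Ballet, Ballet) and (Boxing, Boxing); Mixed NE: p = 0.5606, q = 0.4394

Work:
Check pure NE:
(Ballet, Ballet): (37, 29) - no unilateral deviation beneficial
(Boxing, Boxing): (29, 37) - no unilateral deviation beneficial
Mixed NE: P1 plays Ballet with p = 0.5606, P2 plays Ballet with q = 0.4394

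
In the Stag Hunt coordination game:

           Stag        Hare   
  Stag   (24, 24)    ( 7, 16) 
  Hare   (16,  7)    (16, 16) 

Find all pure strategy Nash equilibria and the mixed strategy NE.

Pure NE: (Stag, Stag) and (Hare, Hare); Mixed NE: p = 0.5294, q = 0.5294

Work:
Check pure NE:
(Stag, Stag): (24, 24) - no unilateral deviation beneficial
(Hare, Hare): (16, 16) - no unilateral deviation beneficial
Mixed NE: P1 plays Stag with p = 0.5294, P2 plays Stag with q = 0.5294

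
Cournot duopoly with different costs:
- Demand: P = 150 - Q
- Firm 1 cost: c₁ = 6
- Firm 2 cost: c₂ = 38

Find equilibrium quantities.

q₁* = 58.67, q₂* = 26.67

Work:
Reaction: q₁ = (150 - 6 - q₂)/2
Reaction: q₂ = (150 - 38 - q₁)/2
Solve simultaneously:
q₁* = (150 - 2×6 + 38)/3 = 58.67
q₂* = (150 - 2×38 + 6)/3 = 26.67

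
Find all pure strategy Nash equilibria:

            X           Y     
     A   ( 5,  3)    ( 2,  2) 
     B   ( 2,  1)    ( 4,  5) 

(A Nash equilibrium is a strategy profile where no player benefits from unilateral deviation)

Nash equilibrium: (A, X), (B, Y)

Work:
Best responses:
  P1 vs X: payoffs [5, 2] → best response A (payoff 5)
  P1 vs Y: payoffs [2, 4] → best response B (payoff 4)
  P2 vs A: payoffs [3, 2] → best response X (payoff 3)
  P2 vs B: payoffs [1, 5] → best response Y (payoff 5)
Mutual best responses: (A,X), (B,Y) → Nash equilibria.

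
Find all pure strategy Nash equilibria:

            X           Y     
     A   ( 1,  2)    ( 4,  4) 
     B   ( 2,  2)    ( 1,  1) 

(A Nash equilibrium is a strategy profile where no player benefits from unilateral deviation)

Nash equilibrium: (A, Y), (B, X)

Work:
Best responses:
  P1 vs X: payoffs [1, 2] → best response B (payoff 2)
  P1 vs Y: payoffs [4, 1] → best response A (payoff 4)
  P2 vs A: payoffs [2, 4] → best response Y (payoff 4)
  P2 vs B: payoffs [2, 1] → best response X (payoff 2)
Mutual best responses: (A,Y), (B,X) → Nash equilibria.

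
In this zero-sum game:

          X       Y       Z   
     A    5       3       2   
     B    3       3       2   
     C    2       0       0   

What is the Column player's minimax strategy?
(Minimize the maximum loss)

Column should play Z, value = 2

Work:
Column player minimizes Row's maximum payoff:
Column X: max payoff to Row = 5
Column Y: max payoff to Row = 3
Column Z: max payoff to Row = 2
Minimum is 2, achieved by column Z.
Minimax strategy: Z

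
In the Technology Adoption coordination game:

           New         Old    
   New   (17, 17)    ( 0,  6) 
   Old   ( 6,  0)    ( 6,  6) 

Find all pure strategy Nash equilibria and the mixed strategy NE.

Pure NE: (New, New) and (Old, Old); Mixed NE: p = 0.3529, q = 0.3529

Work:
Check pure NE:
(New, New): (17, 17) - no unilateral deviation beneficial
(Old, Old): (6, 6) - no unilateral deviation beneficial
Mixed NE: P1 plays New with p = 0.3529, P2 plays New with q = 0.3529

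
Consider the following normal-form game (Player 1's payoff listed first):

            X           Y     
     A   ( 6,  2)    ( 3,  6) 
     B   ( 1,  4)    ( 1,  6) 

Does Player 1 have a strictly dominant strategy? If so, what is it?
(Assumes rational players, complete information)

Yes, Player 1's strictly dominant strategy is A

Work:
A strategy strictly dominates another if it gives a strictly higher payoff against every opponent action. Compare each pair of P1's strategies column-by-column:
  A vs B: [6 vs 1, 3 vs 1] → A strictly dominates B
  B vs A: [1 vs 6, 1 vs 3] → B does not strictly dominate A (column X: 1 ≤ 6)
A strictly dominates every other strategy → strictly dominant.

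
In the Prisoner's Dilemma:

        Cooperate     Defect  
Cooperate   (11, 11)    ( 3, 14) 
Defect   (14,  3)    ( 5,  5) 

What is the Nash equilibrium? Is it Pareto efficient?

(Defect, Defect) is NE; not Pareto efficient

Work:
Defect dominates Cooperate for both players:
If P2 cooperates: Defect (14) > Cooperate (11)
If P2 defects: Defect (5) > Cooperate (3)
NE: (Defect, Defect) with payoff (5, 5)
But (Cooperate, Cooperate) = (11, 11) Pareto dominates (5, 5)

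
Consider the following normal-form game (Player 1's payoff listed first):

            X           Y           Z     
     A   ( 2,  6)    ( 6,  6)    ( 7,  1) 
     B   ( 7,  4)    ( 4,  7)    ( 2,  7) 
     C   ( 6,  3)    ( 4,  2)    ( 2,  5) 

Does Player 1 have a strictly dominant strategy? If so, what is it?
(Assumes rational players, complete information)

No strictly dominant strategy exists for Player 1

Work:
A strategy strictly dominates another if it gives a strictly higher payoff against every opponent action. Compare each pair of P1's strategies column-by-column:
  A vs B: [2 vs 7, 6 vs 4, 7 vs 2] → A does not strictly dominate B (column X: 2 ≤ 7)
  A vs C: [2 vs 6, 6 vs 4, 7 vs 2] → A does not strictly dominate C (column X: 2 ≤ 6)
  B vs A: [7 vs 2, 4 vs 6, 2 vs 7] → B does not strictly dominate A (column Y: 4 ≤ 6)
  B vs C: [7 vs 6, 4 vs 4, 2 vs 2] → B does not strictly dominate C (column Y: 4 ≤ 4)
  C vs A: [6 vs 2, 4 vs 6, 2 vs 7] → C does not strictly dominate A (column Y: 4 ≤ 6)
  C vs B: [6 vs 7, 4 vs 4, 2 vs 2] → C does not strictly dominate B (column X: 6 ≤ 7)
No single strategy strictly dominates all others → no strictly dominant strategy.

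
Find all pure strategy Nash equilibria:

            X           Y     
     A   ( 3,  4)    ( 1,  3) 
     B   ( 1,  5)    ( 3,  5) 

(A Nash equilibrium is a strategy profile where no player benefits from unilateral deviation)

Nash equilibrium: (A, X), (B, Y)

Work:
Best responses:
  P1 vs X: payoffs [3, 1] → best response A (payoff 3)
  P1 vs Y: payoffs [1, 3] → best response B (payoff 3)
  P2 vs A: payoffs [4, 3] → best response X (payoff 4)
  P2 vs B: payoffs [5, 5] → best response X/Y (payoff 5)
Mutual best responses: (A,X), (B,Y) → Nash equilibria.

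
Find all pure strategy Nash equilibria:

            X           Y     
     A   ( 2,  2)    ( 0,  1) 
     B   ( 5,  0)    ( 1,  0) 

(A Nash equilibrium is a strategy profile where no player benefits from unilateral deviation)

Nash equilibrium: (B, X), (B, Y)

Work:
Best responses:
  P1 vs X: payoffs [2, 5] → best response B (payoff 5)
  P1 vs Y: payoffs [0, 1] → best response B (payoff 1)
  P2 vs A: payoffs [2, 1] → best response X (payoff 2)
  P2 vs B: payoffs [0, 0] → best response X/Y (payoff 0)
Mutual best responses: (B,X), (B,Y) → Nash equilibria.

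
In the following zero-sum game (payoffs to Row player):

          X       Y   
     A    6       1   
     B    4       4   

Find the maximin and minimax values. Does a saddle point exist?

Maximin = 4, Minimax = 4, Saddle: True

Work:
Row minimums: [1, 4] → maximin = 4
Column maximums: [6, 4] → minimax = 4
Saddle point exists! Game value = 4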